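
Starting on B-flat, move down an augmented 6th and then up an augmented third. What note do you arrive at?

An augmented sixth down from Bb is Dbb (letter D, 10 semitones down).
An augmented third up from Dbb is F (letter F, 5 semitones up).

F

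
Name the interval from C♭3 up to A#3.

Counting letters C–D–E–F–G–A gives a sixth.
Cb→A# = 11 semitones, 2 wider than the major sixth (9), so doubly augmented.

doubly augmented sixth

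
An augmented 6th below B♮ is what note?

A sixth below B lands on the letter D.
An augmented sixth spans 10 semitones, so B moves to pitch class 1. On the letter D that is Db.

Db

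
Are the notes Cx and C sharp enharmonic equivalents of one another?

Two spellings are enharmonically equivalent only if they share a pitch class.
Here C## → 2, C# → 1; 1 ≠ 2, so they are not.

No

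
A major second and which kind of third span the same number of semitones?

diminished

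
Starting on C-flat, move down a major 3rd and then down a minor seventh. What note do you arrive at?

Bbb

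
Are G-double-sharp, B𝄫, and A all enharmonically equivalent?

Yes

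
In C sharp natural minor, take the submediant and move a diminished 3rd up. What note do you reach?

Cb

The submediant of C# natural minor is A.
A diminished third (2 semitones) above A lands on the letter C, giving Cb.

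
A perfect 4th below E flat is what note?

A fourth below E lands on the letter B.
A perfect fourth spans 5 semitones, so Eb moves to pitch class 10. On the letter B that is Bb.

Bb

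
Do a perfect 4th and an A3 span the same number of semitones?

A perfect fourth spans 5 semitones; an augmented third spans 5.
They are enharmonically equivalent.

Yes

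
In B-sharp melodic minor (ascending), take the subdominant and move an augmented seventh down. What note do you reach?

The subdominant of B# melodic minor (ascending) is E#.
An augmented seventh (12 semitones) below E# lands on the letter F, giving F.

F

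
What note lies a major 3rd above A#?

C##

A up a major third is C#, so the target letter is C.
From A#, a major third is 4 semitones up: C##.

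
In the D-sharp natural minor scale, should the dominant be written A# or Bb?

A#

Each scale degree takes a distinct letter name. Degree 5 of a scale on D must use the letter A.
A# and Bb are enharmonically the same pitch, but only A# uses the letter A, so it is the correct spelling here.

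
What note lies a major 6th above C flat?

C up a major sixth is A, so the target letter is A.
From Cb, a major sixth is 9 semitones up: Ab.

Ab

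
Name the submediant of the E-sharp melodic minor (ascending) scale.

C##

Degree 6 takes the letter 5 steps above E, which is C.
In melodic minor (ascending), degree 6 sits 9 semitones above the tonic. E# + 9 semitones is pitch class 2, spelled on C as C##.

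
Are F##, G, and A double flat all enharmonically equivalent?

F## is pitch class 7; G is pitch class 7; Abb is pitch class 7.
All spellings map to pitch class 7, so they are enharmonically equivalent.

Yes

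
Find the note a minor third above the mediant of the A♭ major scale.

Eb

The mediant of Ab major is C.
A minor third (3 semitones) above C lands on the letter E, giving Eb.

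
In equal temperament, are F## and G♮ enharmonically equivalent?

Yes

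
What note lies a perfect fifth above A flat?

Eb

A up a perfect fifth is E, so the target letter is E.
From Ab, a perfect fifth is 7 semitones up: Eb.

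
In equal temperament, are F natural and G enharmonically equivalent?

F is pitch class 5; G is pitch class 7.
The pitch classes differ (5 vs. 7), so they are not enharmonic equivalents.

No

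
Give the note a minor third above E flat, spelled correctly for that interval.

Gb

E up a major third is G#, so the target letter is G.
From Eb, a minor third is 3 semitones up: Gb.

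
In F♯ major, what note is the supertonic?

G#

The F# major scale runs F# G# A# B C# D# E#.
Degree 2 is G#.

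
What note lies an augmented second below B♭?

B down a major second is A, so the target letter is A.
From Bb, an augmented second is 3 semitones down: Abb.

Abb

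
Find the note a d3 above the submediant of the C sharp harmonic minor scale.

The submediant of C# harmonic minor is A.
A diminished third (2 semitones) above A lands on the letter C, giving Cb.

Cb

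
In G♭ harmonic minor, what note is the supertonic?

Ab

Degree 2 takes the letter 1 step above G, which is A.
In harmonic minor, degree 2 sits 2 semitones above the tonic. Gb + 2 semitones is pitch class 8, spelled on A as Ab.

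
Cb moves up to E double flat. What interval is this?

minor third

The letter names run C→E, a span of 2 letter steps, so the interval is some kind of third.
Cb to Ebb is 3 semitones. A major third is 4, so 3 makes it minor.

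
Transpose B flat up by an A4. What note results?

B up a perfect fourth is E, so the target letter is E.
From Bb, an augmented fourth is 6 semitones up: E.

E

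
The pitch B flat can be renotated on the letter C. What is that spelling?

Bb is pitch class 10. The letter C alone is pitch class 0.
To reach pitch class 10 from C requires an offset of -2 semitones, i.e. double flat: Cbb.

Cbb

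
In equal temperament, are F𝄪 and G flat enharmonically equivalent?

No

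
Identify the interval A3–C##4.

Counting letters A–B–C gives a third.
A→C## = 5 semitones, 1 wider than the major third (4), so augmented.

augmented third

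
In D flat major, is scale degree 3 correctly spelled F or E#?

Each scale degree takes a distinct letter name. Degree 3 of a scale on D must use the letter F.
F and E# are enharmonically the same pitch, but only F uses the letter F, so it is the correct spelling here.

F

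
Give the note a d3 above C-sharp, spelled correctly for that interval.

C up a major third is E, so the target letter is E.
From C#, a diminished third is 2 semitones up: Eb.

Eb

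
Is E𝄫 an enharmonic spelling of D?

Yes

Ebb is pitch class 2; D is pitch class 2.
All spellings map to pitch class 2, so they are enharmonically equivalent.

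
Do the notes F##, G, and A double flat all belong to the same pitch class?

Yes

F## = pitch class 7 and G = pitch class 7 and Abb = pitch class 7 — the same pitch class, so they are enharmonic equivalents.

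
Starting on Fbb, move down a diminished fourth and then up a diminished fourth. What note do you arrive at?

Fbb

A diminished fourth down from Fbb is Cb (letter C, 4 semitones down).
A diminished fourth up from Cb is Fbb (letter F, 4 semitones up).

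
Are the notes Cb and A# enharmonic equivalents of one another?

No

Cb is pitch class 11; A# is pitch class 10.
The pitch classes differ (11 vs. 10), so they are not enharmonic equivalents.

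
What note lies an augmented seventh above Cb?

C up a major seventh is B, so the target letter is B.
From Cb, an augmented seventh is 12 semitones up: B.

B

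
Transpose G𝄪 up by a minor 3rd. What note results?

B#

G up a major third is B, so the target letter is B.
From G##, a minor third is 3 semitones up: B#.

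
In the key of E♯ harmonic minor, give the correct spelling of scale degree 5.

B#

The E# harmonic minor scale runs E# F## G# A# B# C# D##.
Degree 5 is B#.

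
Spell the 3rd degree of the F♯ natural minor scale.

The F# natural minor scale runs F# G# A B C# D E.
Degree 3 is A.

A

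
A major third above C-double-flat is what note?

Ebb

A third above C lands on the letter E.
A major third spans 4 semitones, so Cbb moves to pitch class 2. On the letter E that is Ebb.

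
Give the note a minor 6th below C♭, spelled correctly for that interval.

Eb

A sixth below C lands on the letter E.
A minor sixth spans 8 semitones, so Cb moves to pitch class 3. On the letter E that is Eb.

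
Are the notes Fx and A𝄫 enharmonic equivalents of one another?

Yes

F## = pitch class 7 and Abb = pitch class 7 — the same pitch class, so they are enharmonic equivalents.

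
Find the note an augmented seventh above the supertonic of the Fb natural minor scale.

F#

The supertonic of Fb natural minor is Gb.
An augmented seventh (12 semitones) above Gb lands on the letter F, giving F#.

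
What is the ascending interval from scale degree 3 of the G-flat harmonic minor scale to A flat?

Scale degree 3 of Gb harmonic minor is Bbb.
Bbb up to Ab: letters B→A make it a seventh; 11 semitones makes it major.

major seventh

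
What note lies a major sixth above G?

E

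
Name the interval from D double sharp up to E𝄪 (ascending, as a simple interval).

major second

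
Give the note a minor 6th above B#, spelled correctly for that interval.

A sixth above B lands on the letter G.
A minor sixth spans 8 semitones, so B# moves to pitch class 8. On the letter G that is G#.

G#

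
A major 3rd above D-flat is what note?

F

D up a major third is F#, so the target letter is F.
From Db, a major third is 4 semitones up: F.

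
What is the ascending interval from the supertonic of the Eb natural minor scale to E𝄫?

diminished seventh

The supertonic of Eb natural minor is F.
F up to Ebb: letters F→E make it a seventh; 9 semitones makes it diminished.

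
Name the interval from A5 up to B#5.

Counting letters A–B gives a second.
A→B# = 3 semitones, 1 wider than the major second (2), so augmented.

augmented second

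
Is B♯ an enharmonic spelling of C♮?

B# is pitch class 0; C is pitch class 0.
All spellings map to pitch class 0, so they are enharmonically equivalent.

Yes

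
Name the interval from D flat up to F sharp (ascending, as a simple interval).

augmented third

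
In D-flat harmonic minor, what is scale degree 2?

Eb

The Db harmonic minor scale runs Db Eb Fb Gb Ab Bbb C.
Degree 2 is Eb.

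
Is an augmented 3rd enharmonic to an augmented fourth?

No

An augmented third spans 5 semitones; an augmented fourth spans 6.
The spans differ, so they are not enharmonic equivalents.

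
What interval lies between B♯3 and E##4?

The letter names run B→E, a span of 3 letter steps, so the interval is some kind of fourth.
B# to E## is 6 semitones. A perfect fourth is 5, so 6 makes it augmented.

augmented fourth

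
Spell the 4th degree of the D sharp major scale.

G#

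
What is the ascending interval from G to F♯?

Counting letters G–A–B–C–D–E–F gives a seventh.
G→F# = 11 semitones, exactly the major seventh.

major seventh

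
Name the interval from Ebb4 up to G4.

The letter names run E→G, a span of 2 letter steps, so the interval is some kind of third.
Ebb to G is 5 semitones. A major third is 4, so 5 makes it augmented.

augmented third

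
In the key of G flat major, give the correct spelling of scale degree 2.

Degree 2 takes the letter 1 step above G, which is A.
In major, degree 2 sits 2 semitones above the tonic. Gb + 2 semitones is pitch class 8, spelled on A as Ab.

Ab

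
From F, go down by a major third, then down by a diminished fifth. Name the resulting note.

G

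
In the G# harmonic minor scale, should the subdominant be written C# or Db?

Each scale degree takes a distinct letter name. Degree 4 of a scale on G must use the letter C.
C# and Db are enharmonically the same pitch, but only C# uses the letter C, so it is the correct spelling here.

C#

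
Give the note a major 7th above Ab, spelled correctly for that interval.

G

A up a major seventh is G#, so the target letter is G.
From Ab, a major seventh is 11 semitones up: G.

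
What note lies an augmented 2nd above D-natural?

E#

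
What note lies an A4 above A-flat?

A fourth above A lands on the letter D.
An augmented fourth spans 6 semitones, so Ab moves to pitch class 2. On the letter D that is D.

D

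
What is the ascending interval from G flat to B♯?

Counting letters G–A–B gives a third.
Gb→B# = 6 semitones, 2 wider than the major third (4), so doubly augmented.

doubly augmented third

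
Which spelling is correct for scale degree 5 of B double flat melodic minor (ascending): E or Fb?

Each scale degree takes a distinct letter name. Degree 5 of a scale on B must use the letter F.
Fb and E are enharmonically the same pitch, but only Fb uses the letter F, so it is the correct spelling here.

Fb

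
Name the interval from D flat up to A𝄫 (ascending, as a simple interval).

The letter names run D→A, a span of 4 letter steps, so the interval is some kind of fifth.
Db to Abb is 6 semitones. A perfect fifth is 7, so 6 makes it diminished.

diminished fifth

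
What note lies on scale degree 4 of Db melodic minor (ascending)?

Degree 4 takes the letter 3 steps above D, which is G.
In melodic minor (ascending), degree 4 sits 5 semitones above the tonic. Db + 5 semitones is pitch class 6, spelled on G as Gb.

Gb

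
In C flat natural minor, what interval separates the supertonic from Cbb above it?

The supertonic of Cb natural minor is Db.
Db up to Cbb: letters D→C make it a seventh; 9 semitones makes it diminished.

diminished seventh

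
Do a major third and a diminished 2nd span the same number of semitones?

No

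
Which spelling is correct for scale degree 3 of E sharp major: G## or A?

Each scale degree takes a distinct letter name. Degree 3 of a scale on E must use the letter G.
G## and A are enharmonically the same pitch, but only G## uses the letter G, so it is the correct spelling here.

G##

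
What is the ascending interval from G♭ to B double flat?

minor third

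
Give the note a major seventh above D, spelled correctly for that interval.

A seventh above D lands on the letter C.
A major seventh spans 11 semitones, so D moves to pitch class 1. On the letter C that is C#.

C#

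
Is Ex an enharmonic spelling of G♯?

E## is pitch class 6; G# is pitch class 8.
The pitch classes differ (6 vs. 8), so they are not enharmonic equivalents.

No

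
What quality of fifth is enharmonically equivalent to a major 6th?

doubly augmented

A major sixth spans 9 semitones.
A fifth spanning 9 semitones is doubly augmented (the perfect fifth is 7).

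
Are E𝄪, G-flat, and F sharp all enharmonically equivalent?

Yes

E## = pitch class 6 and Gb = pitch class 6 and F# = pitch class 6 — the same pitch class, so they are enharmonic equivalents.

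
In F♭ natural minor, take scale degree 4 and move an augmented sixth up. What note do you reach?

G

Scale degree 4 of Fb natural minor is Bbb.
An augmented sixth (10 semitones) above Bbb lands on the letter G, giving G.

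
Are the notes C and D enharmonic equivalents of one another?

No

C is pitch class 0; D is pitch class 2.
The pitch classes differ (0 vs. 2), so they are not enharmonic equivalents.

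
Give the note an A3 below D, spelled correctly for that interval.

Bbb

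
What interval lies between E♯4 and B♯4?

The letter names run E→B, a span of 4 letter steps, so the interval is some kind of fifth.
E# to B# is 7 semitones. A perfect fifth is 7, so 7 makes it perfect.

perfect fifth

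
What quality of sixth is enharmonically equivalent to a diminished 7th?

major

A diminished seventh spans 9 semitones.
A sixth spanning 9 semitones is major (the major sixth is 9).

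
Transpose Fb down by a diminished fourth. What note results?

C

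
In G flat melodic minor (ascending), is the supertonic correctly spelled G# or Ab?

Each scale degree takes a distinct letter name. Degree 2 of a scale on G must use the letter A.
Ab and G# are enharmonically the same pitch, but only Ab uses the letter A, so it is the correct spelling here.

Ab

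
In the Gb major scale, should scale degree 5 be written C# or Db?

Each scale degree takes a distinct letter name. Degree 5 of a scale on G must use the letter D.
Db and C# are enharmonically the same pitch, but only Db uses the letter D, so it is the correct spelling here.

Db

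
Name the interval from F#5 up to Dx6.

The letter names run F→D, a span of 5 letter steps, so the interval is some kind of sixth.
F# to D## is 10 semitones. A major sixth is 9, so 10 makes it augmented.

augmented sixth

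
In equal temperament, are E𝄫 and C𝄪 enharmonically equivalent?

Yes

Ebb is pitch class 2; C## is pitch class 2.
All spellings map to pitch class 2, so they are enharmonically equivalent.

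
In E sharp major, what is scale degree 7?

The E# major scale runs E# F## G## A# B# C## D##.
Degree 7 is D##.

D##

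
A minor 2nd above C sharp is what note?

A second above C lands on the letter D.
A minor second spans 1 semitone, so C# moves to pitch class 2. On the letter D that is D.

D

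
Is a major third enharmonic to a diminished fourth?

A major third spans 4 semitones; a diminished fourth spans 4.
They are enharmonically equivalent.

Yes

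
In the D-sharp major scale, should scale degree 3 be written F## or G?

Each scale degree takes a distinct letter name. Degree 3 of a scale on D must use the letter F.
F## and G are enharmonically the same pitch, but only F## uses the letter F, so it is the correct spelling here.

F##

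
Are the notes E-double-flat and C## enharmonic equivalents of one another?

Yes

Ebb is pitch class 2; C## is pitch class 2.
All spellings map to pitch class 2, so they are enharmonically equivalent.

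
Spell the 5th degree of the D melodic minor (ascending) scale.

A

Degree 5 takes the letter 4 steps above D, which is A.
In melodic minor (ascending), degree 5 sits 7 semitones above the tonic. D + 7 semitones is pitch class 9, spelled on A as A.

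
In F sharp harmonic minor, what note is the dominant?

The F# harmonic minor scale runs F# G# A B C# D E#.
Degree 5 is C#.

C#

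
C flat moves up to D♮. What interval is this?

Counting letters C–D gives a second.
Cb→D = 3 semitones, 1 wider than the major second (2), so augmented.

augmented second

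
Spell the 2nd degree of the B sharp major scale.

Degree 2 takes the letter 1 step above B, which is C.
In major, degree 2 sits 2 semitones above the tonic. B# + 2 semitones is pitch class 2, spelled on C as C##.

C##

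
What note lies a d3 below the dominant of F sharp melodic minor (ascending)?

A##

The dominant of F# melodic minor (ascending) is C#.
A diminished third (2 semitones) below C# lands on the letter A, giving A##.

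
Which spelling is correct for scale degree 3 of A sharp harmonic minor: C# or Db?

Each scale degree takes a distinct letter name. Degree 3 of a scale on A must use the letter C.
C# and Db are enharmonically the same pitch, but only C# uses the letter C, so it is the correct spelling here.

C#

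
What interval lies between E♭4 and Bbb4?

diminished fifth

The letter names run E→B, a span of 4 letter steps, so the interval is some kind of fifth.
Eb to Bbb is 6 semitones. A perfect fifth is 7, so 6 makes it diminished.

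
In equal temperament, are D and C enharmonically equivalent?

No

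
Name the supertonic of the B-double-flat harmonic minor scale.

Degree 2 takes the letter 1 step above B, which is C.
In harmonic minor, degree 2 sits 2 semitones above the tonic. Bbb + 2 semitones is pitch class 11, spelled on C as Cb.

Cb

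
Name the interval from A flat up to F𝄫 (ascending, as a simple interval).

The letter names run A→F, a span of 5 letter steps, so the interval is some kind of sixth.
Ab to Fbb is 7 semitones. A major sixth is 9, so 7 makes it diminished.

diminished sixth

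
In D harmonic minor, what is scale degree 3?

F

Degree 3 takes the letter 2 steps above D, which is F.
In harmonic minor, degree 3 sits 3 semitones above the tonic. D + 3 semitones is pitch class 5, spelled on F as F.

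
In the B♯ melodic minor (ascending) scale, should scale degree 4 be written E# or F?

E#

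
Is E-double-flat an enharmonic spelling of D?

Yes

Ebb is pitch class 2; D is pitch class 2.
All spellings map to pitch class 2, so they are enharmonically equivalent.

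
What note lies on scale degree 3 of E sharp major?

G##

The E# major scale runs E# F## G## A# B# C## D##.
Degree 3 is G##.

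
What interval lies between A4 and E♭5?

diminished fifth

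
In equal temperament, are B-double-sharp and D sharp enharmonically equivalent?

B## is pitch class 1; D# is pitch class 3.
The pitch classes differ (1 vs. 3), so they are not enharmonic equivalents.

No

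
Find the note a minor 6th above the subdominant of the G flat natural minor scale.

Abb

The subdominant of Gb natural minor is Cb.
A minor sixth (8 semitones) above Cb lands on the letter A, giving Abb.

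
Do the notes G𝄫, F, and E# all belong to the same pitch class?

Yes

Gbb = pitch class 5 and F = pitch class 5 and E# = pitch class 5 — the same pitch class, so they are enharmonic equivalents.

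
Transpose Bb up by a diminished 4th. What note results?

A fourth above B lands on the letter E.
A diminished fourth spans 4 semitones, so Bb moves to pitch class 2. On the letter E that is Ebb.

Ebb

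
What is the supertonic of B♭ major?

C

The Bb major scale runs Bb C D Eb F G A.
Degree 2 is C.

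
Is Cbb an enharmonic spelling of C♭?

No

Two spellings are enharmonically equivalent only if they share a pitch class.
Here Cbb → 10, Cb → 11; 10 ≠ 11, so they are not.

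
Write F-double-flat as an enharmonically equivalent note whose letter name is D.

Fbb is pitch class 3. The letter D alone is pitch class 2.
To reach pitch class 3 from D requires an offset of +1 semitone, i.e. sharp: D#.

D#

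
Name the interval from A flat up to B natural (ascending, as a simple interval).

The letter names run A→B, a span of 1 letter step, so the interval is some kind of second.
Ab to B is 3 semitones. A major second is 2, so 3 makes it augmented.

augmented second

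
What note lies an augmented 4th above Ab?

A fourth above A lands on the letter D.
An augmented fourth spans 6 semitones, so Ab moves to pitch class 2. On the letter D that is D.

D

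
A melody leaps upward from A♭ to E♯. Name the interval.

doubly augmented fifth

Counting letters A–B–C–D–E gives a fifth.
Ab→E# = 9 semitones, 2 wider than the perfect fifth (7), so doubly augmented.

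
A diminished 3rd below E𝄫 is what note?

E down a major third is C, so the target letter is C.
From Ebb, a diminished third is 2 semitones down: C.

C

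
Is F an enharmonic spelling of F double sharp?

Two spellings are enharmonically equivalent only if they share a pitch class.
Here F → 5, F## → 7; 5 ≠ 7, so they are not.

No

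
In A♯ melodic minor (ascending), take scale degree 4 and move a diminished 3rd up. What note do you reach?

F

Scale degree 4 of A# melodic minor (ascending) is D#.
A diminished third (2 semitones) above D# lands on the letter F, giving F.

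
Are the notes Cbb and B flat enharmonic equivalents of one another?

Yes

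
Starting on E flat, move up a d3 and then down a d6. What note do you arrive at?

Bb

A diminished third up from Eb is Gbb (letter G, 2 semitones up).
A diminished sixth down from Gbb is Bb (letter B, 7 semitones down).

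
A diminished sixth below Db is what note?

A sixth below D lands on the letter F.
A diminished sixth spans 7 semitones, so Db moves to pitch class 6. On the letter F that is F#.

F#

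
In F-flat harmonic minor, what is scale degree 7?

Eb

Degree 7 takes the letter 6 steps above F, which is E.
In harmonic minor, degree 7 sits 11 semitones above the tonic. Fb + 11 semitones is pitch class 3, spelled on E as Eb.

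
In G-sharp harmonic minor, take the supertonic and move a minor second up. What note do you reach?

B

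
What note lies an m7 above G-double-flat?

Fbb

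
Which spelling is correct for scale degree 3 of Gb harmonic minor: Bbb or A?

Bbb

Each scale degree takes a distinct letter name. Degree 3 of a scale on G must use the letter B.
Bbb and A are enharmonically the same pitch, but only Bbb uses the letter B, so it is the correct spelling here.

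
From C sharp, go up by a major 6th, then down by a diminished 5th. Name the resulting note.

A major sixth up from C# is A# (letter A, 9 semitones up).
A diminished fifth down from A# is D## (letter D, 6 semitones down).

D##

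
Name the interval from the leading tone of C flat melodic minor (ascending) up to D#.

augmented third

The leading tone of Cb melodic minor (ascending) is Bb.
Bb up to D#: letters B→D make it a third; 5 semitones makes it augmented.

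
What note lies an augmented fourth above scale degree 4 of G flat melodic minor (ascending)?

F

Scale degree 4 of Gb melodic minor (ascending) is Cb.
An augmented fourth (6 semitones) above Cb lands on the letter F, giving F.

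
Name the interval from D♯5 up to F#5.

minor third

Counting letters D–E–F gives a third.
D#→F# = 3 semitones, 1 narrower than the major third (4), so minor.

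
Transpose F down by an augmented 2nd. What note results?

F down a major second is Eb, so the target letter is E.
From F, an augmented second is 3 semitones down: Ebb.

Ebb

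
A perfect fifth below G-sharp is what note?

A fifth below G lands on the letter C.
A perfect fifth spans 7 semitones, so G# moves to pitch class 1. On the letter C that is C#.

C#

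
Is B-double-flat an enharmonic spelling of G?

No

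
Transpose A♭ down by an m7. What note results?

Bb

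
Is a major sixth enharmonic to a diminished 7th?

A major sixth spans 9 semitones; a diminished seventh spans 9.
They are enharmonically equivalent.

Yes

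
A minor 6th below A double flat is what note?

A down a major sixth is C, so the target letter is C.
From Abb, a minor sixth is 8 semitones down: Cb.

Cb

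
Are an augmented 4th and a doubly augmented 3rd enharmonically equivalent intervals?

An augmented fourth spans 6 semitones; a doubly augmented third spans 6.
They are enharmonically equivalent.

Yes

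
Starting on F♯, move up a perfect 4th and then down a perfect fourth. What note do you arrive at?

A perfect fourth up from F# is B (letter B, 5 semitones up).
A perfect fourth down from B is F# (letter F, 5 semitones down).

F#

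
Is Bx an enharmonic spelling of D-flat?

Yes

B## = pitch class 1 and Db = pitch class 1 — the same pitch class, so they are enharmonic equivalents.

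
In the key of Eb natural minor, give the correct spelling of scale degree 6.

The Eb natural minor scale runs Eb F Gb Ab Bb Cb Db.
Degree 6 is Cb.

Cb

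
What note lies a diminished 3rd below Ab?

F#

A third below A lands on the letter F.
A diminished third spans 2 semitones, so Ab moves to pitch class 6. On the letter F that is F#.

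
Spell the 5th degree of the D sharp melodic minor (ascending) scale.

A#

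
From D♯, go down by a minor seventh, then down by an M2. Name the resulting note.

D#

A minor seventh down from D# is E# (letter E, 10 semitones down).
A major second down from E# is D# (letter D, 2 semitones down).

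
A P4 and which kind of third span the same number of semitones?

A perfect fourth spans 5 semitones.
A third spanning 5 semitones is augmented (the major third is 4).

augmented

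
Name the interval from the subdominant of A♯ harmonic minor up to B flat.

diminished sixth

The subdominant of A# harmonic minor is D#.
D# up to Bb: letters D→B make it a sixth; 7 semitones makes it diminished.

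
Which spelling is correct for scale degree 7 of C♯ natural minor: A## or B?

Each scale degree takes a distinct letter name. Degree 7 of a scale on C must use the letter B.
B and A## are enharmonically the same pitch, but only B uses the letter B, so it is the correct spelling here.

B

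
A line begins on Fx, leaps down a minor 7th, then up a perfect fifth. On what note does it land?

A minor seventh down from F## is G## (letter G, 10 semitones down).
A perfect fifth up from G## is D## (letter D, 7 semitones up).

D##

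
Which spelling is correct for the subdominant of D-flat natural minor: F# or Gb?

Gb

Each scale degree takes a distinct letter name. Degree 4 of a scale on D must use the letter G.
Gb and F# are enharmonically the same pitch, but only Gb uses the letter G, so it is the correct spelling here.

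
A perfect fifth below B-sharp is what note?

E#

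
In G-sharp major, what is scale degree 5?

The G# major scale runs G# A# B# C# D# E# F##.
Degree 5 is D#.

D#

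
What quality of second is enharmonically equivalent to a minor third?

A minor third spans 3 semitones.
A second spanning 3 semitones is augmented (the major second is 2).

augmented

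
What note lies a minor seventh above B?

A

B up a major seventh is A#, so the target letter is A.
From B, a minor seventh is 10 semitones up: A.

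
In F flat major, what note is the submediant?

Db

The Fb major scale runs Fb Gb Ab Bbb Cb Db Eb.
Degree 6 is Db.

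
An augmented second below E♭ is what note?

Dbb

A second below E lands on the letter D.
An augmented second spans 3 semitones, so Eb moves to pitch class 0. On the letter D that is Dbb.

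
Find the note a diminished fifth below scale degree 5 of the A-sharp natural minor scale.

A##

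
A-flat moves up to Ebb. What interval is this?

Counting letters A–B–C–D–E gives a fifth.
Ab→Ebb = 6 semitones, 1 narrower than the perfect fifth (7), so diminished.

diminished fifth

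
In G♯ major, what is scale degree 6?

Degree 6 takes the letter 5 steps above G, which is E.
In major, degree 6 sits 9 semitones above the tonic. G# + 9 semitones is pitch class 5, spelled on E as E#.

E#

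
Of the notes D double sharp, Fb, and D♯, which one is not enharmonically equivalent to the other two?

In 12-tone equal temperament, enharmonic equivalents share a pitch class. D## is pitch class 4; Fb is pitch class 4; D# is pitch class 3.
D## and Fb share pitch class 4, while D# is pitch class 3.

D#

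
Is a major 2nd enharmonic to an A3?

No

A major second spans 2 semitones; an augmented third spans 5.
The spans differ, so they are not enharmonic equivalents.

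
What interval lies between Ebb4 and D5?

augmented seventh

Counting letters E–F–G–A–B–C–D gives a seventh.
Ebb→D = 12 semitones, 1 wider than the major seventh (11), so augmented.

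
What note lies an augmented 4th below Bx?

B down a perfect fourth is F#, so the target letter is F.
From B##, an augmented fourth is 6 semitones down: F##.

F##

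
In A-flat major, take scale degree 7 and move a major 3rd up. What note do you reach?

B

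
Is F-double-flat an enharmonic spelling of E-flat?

Fbb is pitch class 3; Eb is pitch class 3.
All spellings map to pitch class 3, so they are enharmonically equivalent.

Yes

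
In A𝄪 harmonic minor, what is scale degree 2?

Degree 2 takes the letter 1 step above A, which is B.
In harmonic minor, degree 2 sits 2 semitones above the tonic. A## + 2 semitones is pitch class 1, spelled on B as B##.

B##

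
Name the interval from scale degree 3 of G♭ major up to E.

augmented fourth

Scale degree 3 of Gb major is Bb.
Bb up to E: letters B→E make it a fourth; 6 semitones makes it augmented.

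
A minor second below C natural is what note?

B

A second below C lands on the letter B.
A minor second spans 1 semitone, so C moves to pitch class 11. On the letter B that is B.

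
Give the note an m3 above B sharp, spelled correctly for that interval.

A third above B lands on the letter D.
A minor third spans 3 semitones, so B# moves to pitch class 3. On the letter D that is D#.

D#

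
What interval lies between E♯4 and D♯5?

The letter names run E→D, a span of 6 letter steps, so the interval is some kind of seventh.
E# to D# is 10 semitones. A major seventh is 11, so 10 makes it minor.

minor seventh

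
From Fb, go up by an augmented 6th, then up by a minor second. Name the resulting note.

Eb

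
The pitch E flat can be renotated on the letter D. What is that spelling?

Plain D sits 1 semitone below Eb, so on the letter D the same pitch needs a sharp: D#.

D#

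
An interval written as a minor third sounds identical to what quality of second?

A minor third spans 3 semitones.
A second spanning 3 semitones is augmented (the major second is 2).

augmented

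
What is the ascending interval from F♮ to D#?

augmented sixth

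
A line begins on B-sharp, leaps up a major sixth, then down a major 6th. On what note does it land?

B#

A major sixth up from B# is G## (letter G, 9 semitones up).
A major sixth down from G## is B# (letter B, 9 semitones down).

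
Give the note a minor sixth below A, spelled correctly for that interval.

A sixth below A lands on the letter C.
A minor sixth spans 8 semitones, so A moves to pitch class 1. On the letter C that is C#.

C#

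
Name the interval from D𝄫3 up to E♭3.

augmented second

The letter names run D→E, a span of 1 letter step, so the interval is some kind of second.
Dbb to Eb is 3 semitones. A major second is 2, so 3 makes it augmented.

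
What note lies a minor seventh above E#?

A seventh above E lands on the letter D.
A minor seventh spans 10 semitones, so E# moves to pitch class 3. On the letter D that is D#.

D#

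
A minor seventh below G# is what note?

G down a major seventh is Ab, so the target letter is A.
From G#, a minor seventh is 10 semitones down: A#.

A#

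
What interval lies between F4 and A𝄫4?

diminished third

Counting letters F–G–A gives a third.
F→Abb = 2 semitones, 2 narrower than the major third (4), so diminished.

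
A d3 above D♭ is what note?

D up a major third is F#, so the target letter is F.
From Db, a diminished third is 2 semitones up: Fbb.

Fbb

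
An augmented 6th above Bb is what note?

A sixth above B lands on the letter G.
An augmented sixth spans 10 semitones, so Bb moves to pitch class 8. On the letter G that is G#.

G#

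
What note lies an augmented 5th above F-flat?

A fifth above F lands on the letter C.
An augmented fifth spans 8 semitones, so Fb moves to pitch class 0. On the letter C that is C.

C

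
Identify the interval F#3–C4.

Counting letters F–G–A–B–C gives a fifth.
F#→C = 6 semitones, 1 narrower than the perfect fifth (7), so diminished.

diminished fifth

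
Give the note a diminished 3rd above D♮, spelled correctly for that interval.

Fb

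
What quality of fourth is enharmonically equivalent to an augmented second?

An augmented second spans 3 semitones.
A fourth spanning 3 semitones is doubly diminished (the perfect fourth is 5).

doubly diminished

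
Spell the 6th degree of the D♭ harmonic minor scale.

Degree 6 takes the letter 5 steps above D, which is B.
In harmonic minor, degree 6 sits 8 semitones above the tonic. Db + 8 semitones is pitch class 9, spelled on B as Bbb.

Bbb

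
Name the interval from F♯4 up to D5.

minor sixth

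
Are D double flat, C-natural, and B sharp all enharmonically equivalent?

Yes

Dbb is pitch class 0; C is pitch class 0; B# is pitch class 0.
All spellings map to pitch class 0, so they are enharmonically equivalent.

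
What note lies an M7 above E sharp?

D##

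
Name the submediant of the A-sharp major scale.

F##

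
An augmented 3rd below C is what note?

Abb

C down a major third is Ab, so the target letter is A.
From C, an augmented third is 5 semitones down: Abb.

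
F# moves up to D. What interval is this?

minor sixth

Counting letters F–G–A–B–C–D gives a sixth.
F#→D = 8 semitones, 1 narrower than the major sixth (9), so minor.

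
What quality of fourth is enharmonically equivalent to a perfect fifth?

A perfect fifth spans 7 semitones.
A fourth spanning 7 semitones is doubly augmented (the perfect fourth is 5).

doubly augmented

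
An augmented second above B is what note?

B up a major second is C#, so the target letter is C.
From B, an augmented second is 3 semitones up: C##.

C##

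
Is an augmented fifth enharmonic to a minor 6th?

Yes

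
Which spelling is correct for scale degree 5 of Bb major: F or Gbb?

F

Each scale degree takes a distinct letter name. Degree 5 of a scale on B must use the letter F.
F and Gbb are enharmonically the same pitch, but only F uses the letter F, so it is the correct spelling here.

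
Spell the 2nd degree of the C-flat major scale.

Db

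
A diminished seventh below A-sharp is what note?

B##

A seventh below A lands on the letter B.
A diminished seventh spans 9 semitones, so A# moves to pitch class 1. On the letter B that is B##.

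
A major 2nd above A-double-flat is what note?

Bbb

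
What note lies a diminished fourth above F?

Bbb

F up a perfect fourth is Bb, so the target letter is B.
From F, a diminished fourth is 4 semitones up: Bbb.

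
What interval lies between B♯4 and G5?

The letter names run B→G, a span of 5 letter steps, so the interval is some kind of sixth.
B# to G is 7 semitones. A major sixth is 9, so 7 makes it diminished.

diminished sixth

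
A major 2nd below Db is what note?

Cb

A second below D lands on the letter C.
A major second spans 2 semitones, so Db moves to pitch class 11. On the letter C that is Cb.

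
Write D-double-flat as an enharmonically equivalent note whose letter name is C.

Dbb is pitch class 0. The letter C alone is pitch class 0.
Pitch class 0 on C needs no accidental: C.

C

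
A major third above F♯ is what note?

A#

F up a major third is A, so the target letter is A.
From F#, a major third is 4 semitones up: A#.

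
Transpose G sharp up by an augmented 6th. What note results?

E##

G up a major sixth is E, so the target letter is E.
From G#, an augmented sixth is 10 semitones up: E##.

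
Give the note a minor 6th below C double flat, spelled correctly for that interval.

A sixth below C lands on the letter E.
A minor sixth spans 8 semitones, so Cbb moves to pitch class 2. On the letter E that is Ebb.

Ebb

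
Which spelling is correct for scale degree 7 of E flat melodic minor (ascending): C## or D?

D

Each scale degree takes a distinct letter name. Degree 7 of a scale on E must use the letter D.
D and C## are enharmonically the same pitch, but only D uses the letter D, so it is the correct spelling here.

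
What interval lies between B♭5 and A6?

The letter names run B→A, a span of 6 letter steps, so the interval is some kind of seventh.
Bb to A is 11 semitones. A major seventh is 11, so 11 makes it major.

major seventh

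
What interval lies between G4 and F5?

The letter names run G→F, a span of 6 letter steps, so the interval is some kind of seventh.
G to F is 10 semitones. A major seventh is 11, so 10 makes it minor.

minor seventh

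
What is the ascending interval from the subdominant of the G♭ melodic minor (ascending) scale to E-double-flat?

The subdominant of Gb melodic minor (ascending) is Cb.
Cb up to Ebb: letters C→E make it a third; 3 semitones makes it minor.

minor third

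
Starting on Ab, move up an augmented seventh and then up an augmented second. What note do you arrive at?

An augmented seventh up from Ab is G# (letter G, 12 semitones up).
An augmented second up from G# is A## (letter A, 3 semitones up).

A##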